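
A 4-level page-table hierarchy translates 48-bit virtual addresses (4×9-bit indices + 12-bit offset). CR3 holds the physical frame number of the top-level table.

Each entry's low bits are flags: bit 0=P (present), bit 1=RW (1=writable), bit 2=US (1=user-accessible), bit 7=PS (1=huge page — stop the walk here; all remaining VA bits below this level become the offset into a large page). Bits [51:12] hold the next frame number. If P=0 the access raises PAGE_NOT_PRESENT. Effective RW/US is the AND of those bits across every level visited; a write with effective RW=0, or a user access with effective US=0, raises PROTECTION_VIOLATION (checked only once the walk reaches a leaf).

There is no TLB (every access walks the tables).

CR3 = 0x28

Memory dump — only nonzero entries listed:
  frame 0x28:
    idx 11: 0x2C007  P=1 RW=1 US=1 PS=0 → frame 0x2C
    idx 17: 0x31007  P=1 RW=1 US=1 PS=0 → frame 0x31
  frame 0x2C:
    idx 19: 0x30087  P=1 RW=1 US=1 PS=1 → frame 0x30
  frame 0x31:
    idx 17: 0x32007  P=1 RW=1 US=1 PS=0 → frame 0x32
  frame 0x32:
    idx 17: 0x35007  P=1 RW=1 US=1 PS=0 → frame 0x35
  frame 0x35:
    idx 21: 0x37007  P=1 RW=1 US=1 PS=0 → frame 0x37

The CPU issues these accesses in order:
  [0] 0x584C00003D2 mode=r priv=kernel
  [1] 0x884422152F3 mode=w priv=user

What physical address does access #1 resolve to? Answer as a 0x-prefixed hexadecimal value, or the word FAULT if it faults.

Per-access translation:
#0 VA=0x584C00003D2 (r,kernel):
  L0: frame=0x28 idx=11 entry=0x2C007 [P=1 RW=1 US=1 PS=0]
  L1: frame=0x2C idx=19 entry=0x30087 [P=1 RW=1 US=1 PS=1]
  ⇒ phys 0x303D2 (huge @L1)  [2 reads]
#1 VA=0x884422152F3 (w,user):
  L0: frame=0x28 idx=17 entry=0x31007 [P=1 RW=1 US=1 PS=0]
  L1: frame=0x31 idx=17 entry=0x32007 [P=1 RW=1 US=1 PS=0]
  L2: frame=0x32 idx=17 entry=0x35007 [P=1 RW=1 US=1 PS=0]
  L3: frame=0x35 idx=21 entry=0x37007 [P=1 RW=1 US=1 PS=0]
  ⇒ phys 0x372F3  [4 reads]

Access #1 PA: 0x372F3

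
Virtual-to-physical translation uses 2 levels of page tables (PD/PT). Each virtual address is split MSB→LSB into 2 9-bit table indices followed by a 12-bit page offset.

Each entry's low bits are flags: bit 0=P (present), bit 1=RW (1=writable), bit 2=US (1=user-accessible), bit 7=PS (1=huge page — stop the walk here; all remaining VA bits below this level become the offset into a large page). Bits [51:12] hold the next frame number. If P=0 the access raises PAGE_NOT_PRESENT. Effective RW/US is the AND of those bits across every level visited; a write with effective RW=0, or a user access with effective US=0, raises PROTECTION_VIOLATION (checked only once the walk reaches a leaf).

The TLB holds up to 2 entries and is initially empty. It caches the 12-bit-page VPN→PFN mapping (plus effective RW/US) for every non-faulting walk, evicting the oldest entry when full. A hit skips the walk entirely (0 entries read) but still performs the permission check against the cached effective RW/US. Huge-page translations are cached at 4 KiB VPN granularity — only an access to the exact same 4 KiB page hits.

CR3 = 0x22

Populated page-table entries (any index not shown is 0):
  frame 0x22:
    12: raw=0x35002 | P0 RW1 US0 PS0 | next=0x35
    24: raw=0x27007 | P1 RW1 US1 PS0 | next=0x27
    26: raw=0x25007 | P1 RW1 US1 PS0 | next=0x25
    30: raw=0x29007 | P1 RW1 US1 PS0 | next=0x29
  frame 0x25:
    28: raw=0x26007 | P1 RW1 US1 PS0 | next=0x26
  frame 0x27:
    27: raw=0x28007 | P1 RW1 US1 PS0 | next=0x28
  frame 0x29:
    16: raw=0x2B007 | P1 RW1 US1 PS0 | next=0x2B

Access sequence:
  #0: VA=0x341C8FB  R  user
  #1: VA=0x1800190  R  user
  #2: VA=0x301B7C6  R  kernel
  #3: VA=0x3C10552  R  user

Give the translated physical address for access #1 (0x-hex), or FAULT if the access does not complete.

Per-access translation:
#0 VA=0x341C8FB (r,user):
  lvl0: tbl 0x22, slot 26 ⇒ 0x25007 (P1/RW1/US1/PS0)
  lvl1: tbl 0x25, slot 28 ⇒ 0x26007 (P1/RW1/US1/PS0)
  ✓ 0x268FB  — 2 lookups
#1 VA=0x1800190 (r,user):
  lvl0: tbl 0x22, slot 12 ⇒ 0x35002 (P0/RW1/US0/PS0)
  ⇒ fault: PAGE_NOT_PRESENT  — 1 lookups
#2 VA=0x301B7C6 (r,kernel):
  lvl0: tbl 0x22, slot 24 ⇒ 0x27007 (P1/RW1/US1/PS0)
  lvl1: tbl 0x27, slot 27 ⇒ 0x28007 (P1/RW1/US1/PS0)
  ✓ 0x287C6  — 2 lookups
#3 VA=0x3C10552 (r,user):
  lvl0: tbl 0x22, slot 30 ⇒ 0x29007 (P1/RW1/US1/PS0)
  lvl1: tbl 0x29, slot 16 ⇒ 0x2B007 (P1/RW1/US1/PS0)
  ✓ 0x2B552  — 2 lookups

Access #1 PA: FAULT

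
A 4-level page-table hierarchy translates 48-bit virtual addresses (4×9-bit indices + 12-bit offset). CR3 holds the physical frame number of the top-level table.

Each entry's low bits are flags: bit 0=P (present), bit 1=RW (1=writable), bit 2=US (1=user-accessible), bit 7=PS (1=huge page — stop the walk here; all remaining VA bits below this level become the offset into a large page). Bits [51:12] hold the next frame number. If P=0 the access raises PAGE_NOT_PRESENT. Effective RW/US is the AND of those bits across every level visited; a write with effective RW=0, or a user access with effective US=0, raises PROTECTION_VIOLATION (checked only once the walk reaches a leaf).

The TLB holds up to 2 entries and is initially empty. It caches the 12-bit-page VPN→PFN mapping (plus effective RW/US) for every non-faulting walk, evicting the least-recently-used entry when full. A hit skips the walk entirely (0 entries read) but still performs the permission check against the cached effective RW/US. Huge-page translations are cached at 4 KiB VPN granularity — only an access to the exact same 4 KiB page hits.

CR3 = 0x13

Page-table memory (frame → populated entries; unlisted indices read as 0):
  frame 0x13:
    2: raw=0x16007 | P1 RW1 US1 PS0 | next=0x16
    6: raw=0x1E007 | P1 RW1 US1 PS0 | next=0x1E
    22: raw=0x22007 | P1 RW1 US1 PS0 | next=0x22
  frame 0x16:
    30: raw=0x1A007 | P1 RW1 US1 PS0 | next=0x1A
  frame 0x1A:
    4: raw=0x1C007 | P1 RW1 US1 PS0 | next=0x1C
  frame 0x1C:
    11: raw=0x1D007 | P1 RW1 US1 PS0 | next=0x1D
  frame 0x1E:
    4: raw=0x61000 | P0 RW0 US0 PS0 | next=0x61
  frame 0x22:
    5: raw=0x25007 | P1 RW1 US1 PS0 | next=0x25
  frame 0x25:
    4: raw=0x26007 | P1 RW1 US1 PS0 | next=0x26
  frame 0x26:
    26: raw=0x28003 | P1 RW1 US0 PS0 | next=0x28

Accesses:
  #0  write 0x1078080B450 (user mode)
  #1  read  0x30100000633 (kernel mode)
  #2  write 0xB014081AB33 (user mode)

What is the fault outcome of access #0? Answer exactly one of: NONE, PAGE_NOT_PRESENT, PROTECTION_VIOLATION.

Walk each access:
#0 VA=0x1078080B450 (w,user):
  L0 @0x13[2] → 0x16007  P=1,RW=1,US=1,PS=0
  L1 @0x16[30] → 0x1A007  P=1,RW=1,US=1,PS=0
  L2 @0x1A[4] → 0x1C007  P=1,RW=1,US=1,PS=0
  L3 @0x1C[11] → 0x1D007  P=1,RW=1,US=1,PS=0
  ⇒ phys 0x1D450  [4 reads]
#1 VA=0x30100000633 (r,kernel):
  L0 @0x13[6] → 0x1E007  P=1,RW=1,US=1,PS=0
  L1 @0x1E[4] → 0x61000  P=0,RW=0,US=0,PS=0
  → PAGE_NOT_PRESENT  (2 entries read)
#2 VA=0xB014081AB33 (w,user):
  L0 @0x13[22] → 0x22007  P=1,RW=1,US=1,PS=0
  L1 @0x22[5] → 0x25007  P=1,RW=1,US=1,PS=0
  L2 @0x25[4] → 0x26007  P=1,RW=1,US=1,PS=0
  L3 @0x26[26] → 0x28003  P=1,RW=1,US=0,PS=0
  → PROTECTION_VIOLATION  (4 entries read)

Access #0 fault: NONE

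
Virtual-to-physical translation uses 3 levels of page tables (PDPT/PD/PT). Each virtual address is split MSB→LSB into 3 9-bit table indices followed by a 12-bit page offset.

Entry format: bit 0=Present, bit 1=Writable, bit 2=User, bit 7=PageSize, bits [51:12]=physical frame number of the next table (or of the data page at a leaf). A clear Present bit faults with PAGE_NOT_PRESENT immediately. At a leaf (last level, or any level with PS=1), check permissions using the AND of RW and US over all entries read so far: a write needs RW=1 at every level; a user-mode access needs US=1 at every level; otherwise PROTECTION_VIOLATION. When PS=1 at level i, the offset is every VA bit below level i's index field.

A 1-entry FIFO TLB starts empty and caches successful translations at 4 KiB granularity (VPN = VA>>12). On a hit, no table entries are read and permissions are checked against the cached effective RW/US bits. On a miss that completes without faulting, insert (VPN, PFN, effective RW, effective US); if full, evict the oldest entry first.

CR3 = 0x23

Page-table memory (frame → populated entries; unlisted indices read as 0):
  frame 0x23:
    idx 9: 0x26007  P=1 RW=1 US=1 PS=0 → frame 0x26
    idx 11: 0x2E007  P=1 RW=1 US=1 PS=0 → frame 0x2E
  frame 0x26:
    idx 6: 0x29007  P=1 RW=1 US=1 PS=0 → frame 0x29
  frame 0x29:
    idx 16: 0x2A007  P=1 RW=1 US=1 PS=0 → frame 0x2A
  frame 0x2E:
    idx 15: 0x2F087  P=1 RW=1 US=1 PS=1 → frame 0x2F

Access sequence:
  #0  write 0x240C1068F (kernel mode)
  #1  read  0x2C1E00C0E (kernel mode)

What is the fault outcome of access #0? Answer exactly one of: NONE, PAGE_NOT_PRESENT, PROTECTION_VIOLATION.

Per-access translation:
#0 VA=0x240C1068F (w,kernel):
  L0 @0x23[9] → 0x26007  P=1,RW=1,US=1,PS=0
  L1 @0x26[6] → 0x29007  P=1,RW=1,US=1,PS=0
  L2 @0x29[16] → 0x2A007  P=1,RW=1,US=1,PS=0
  ⇒ phys 0x2A68F  [3 reads]
#1 VA=0x2C1E00C0E (r,kernel):
  L0 @0x23[11] → 0x2E007  P=1,RW=1,US=1,PS=0
  L1 @0x2E[15] → 0x2F087  P=1,RW=1,US=1,PS=1
  ⇒ phys 0x2FC0E (huge @L1)  [2 reads]

Access #0 fault: NONE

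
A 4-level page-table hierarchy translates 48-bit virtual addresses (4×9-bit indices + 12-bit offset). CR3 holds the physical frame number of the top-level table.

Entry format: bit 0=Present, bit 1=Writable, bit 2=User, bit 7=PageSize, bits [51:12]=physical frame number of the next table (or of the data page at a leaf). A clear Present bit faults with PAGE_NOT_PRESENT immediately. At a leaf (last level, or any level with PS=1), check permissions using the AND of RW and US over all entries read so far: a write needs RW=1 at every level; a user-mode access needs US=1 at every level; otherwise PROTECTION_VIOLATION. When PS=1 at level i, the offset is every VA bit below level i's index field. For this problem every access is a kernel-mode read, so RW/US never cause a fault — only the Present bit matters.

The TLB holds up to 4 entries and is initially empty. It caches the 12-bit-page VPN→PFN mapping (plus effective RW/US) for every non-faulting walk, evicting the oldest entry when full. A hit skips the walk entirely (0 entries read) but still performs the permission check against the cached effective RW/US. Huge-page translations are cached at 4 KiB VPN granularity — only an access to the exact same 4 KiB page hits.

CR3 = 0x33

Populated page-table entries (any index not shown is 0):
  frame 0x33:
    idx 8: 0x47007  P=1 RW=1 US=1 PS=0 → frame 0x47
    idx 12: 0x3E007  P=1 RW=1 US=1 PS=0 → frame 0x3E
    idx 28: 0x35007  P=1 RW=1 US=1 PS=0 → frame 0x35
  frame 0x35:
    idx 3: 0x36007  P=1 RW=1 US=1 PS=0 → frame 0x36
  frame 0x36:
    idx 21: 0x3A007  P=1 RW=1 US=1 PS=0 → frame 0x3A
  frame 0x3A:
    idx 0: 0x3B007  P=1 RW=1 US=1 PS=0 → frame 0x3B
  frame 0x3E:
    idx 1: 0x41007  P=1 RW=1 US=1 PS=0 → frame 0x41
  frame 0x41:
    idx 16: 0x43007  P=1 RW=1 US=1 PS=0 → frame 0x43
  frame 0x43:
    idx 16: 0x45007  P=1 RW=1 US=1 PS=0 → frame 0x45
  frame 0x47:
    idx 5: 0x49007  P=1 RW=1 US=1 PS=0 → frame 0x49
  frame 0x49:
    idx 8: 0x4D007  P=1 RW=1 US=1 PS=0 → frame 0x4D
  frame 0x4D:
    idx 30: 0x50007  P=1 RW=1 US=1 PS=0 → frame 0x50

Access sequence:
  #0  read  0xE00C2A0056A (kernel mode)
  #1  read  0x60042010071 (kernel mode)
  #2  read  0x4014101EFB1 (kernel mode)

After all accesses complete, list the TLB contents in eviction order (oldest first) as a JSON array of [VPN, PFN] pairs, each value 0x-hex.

Per-access translation:
#0 VA=0xE00C2A0056A (r,kernel):
  L0 @0x33[28] → 0x35007  P=1,RW=1,US=1,PS=0
  L1 @0x35[3] → 0x36007  P=1,RW=1,US=1,PS=0
  L2 @0x36[21] → 0x3A007  P=1,RW=1,US=1,PS=0
  L3 @0x3A[0] → 0x3B007  P=1,RW=1,US=1,PS=0
  ⇒ phys 0x3B56A  [4 reads]
#1 VA=0x60042010071 (r,kernel):
  L0 @0x33[12] → 0x3E007  P=1,RW=1,US=1,PS=0
  L1 @0x3E[1] → 0x41007  P=1,RW=1,US=1,PS=0
  L2 @0x41[16] → 0x43007  P=1,RW=1,US=1,PS=0
  L3 @0x43[16] → 0x45007  P=1,RW=1,US=1,PS=0
  ⇒ phys 0x45071  [4 reads]
#2 VA=0x4014101EFB1 (r,kernel):
  L0 @0x33[8] → 0x47007  P=1,RW=1,US=1,PS=0
  L1 @0x47[5] → 0x49007  P=1,RW=1,US=1,PS=0
  L2 @0x49[8] → 0x4D007  P=1,RW=1,US=1,PS=0
  L3 @0x4D[30] → 0x50007  P=1,RW=1,US=1,PS=0
  ⇒ phys 0x50FB1  [4 reads]

TLB: [["0xE00C2A00", "0x3B"], ["0x60042010", "0x45"], ["0x4014101E", "0x50"]]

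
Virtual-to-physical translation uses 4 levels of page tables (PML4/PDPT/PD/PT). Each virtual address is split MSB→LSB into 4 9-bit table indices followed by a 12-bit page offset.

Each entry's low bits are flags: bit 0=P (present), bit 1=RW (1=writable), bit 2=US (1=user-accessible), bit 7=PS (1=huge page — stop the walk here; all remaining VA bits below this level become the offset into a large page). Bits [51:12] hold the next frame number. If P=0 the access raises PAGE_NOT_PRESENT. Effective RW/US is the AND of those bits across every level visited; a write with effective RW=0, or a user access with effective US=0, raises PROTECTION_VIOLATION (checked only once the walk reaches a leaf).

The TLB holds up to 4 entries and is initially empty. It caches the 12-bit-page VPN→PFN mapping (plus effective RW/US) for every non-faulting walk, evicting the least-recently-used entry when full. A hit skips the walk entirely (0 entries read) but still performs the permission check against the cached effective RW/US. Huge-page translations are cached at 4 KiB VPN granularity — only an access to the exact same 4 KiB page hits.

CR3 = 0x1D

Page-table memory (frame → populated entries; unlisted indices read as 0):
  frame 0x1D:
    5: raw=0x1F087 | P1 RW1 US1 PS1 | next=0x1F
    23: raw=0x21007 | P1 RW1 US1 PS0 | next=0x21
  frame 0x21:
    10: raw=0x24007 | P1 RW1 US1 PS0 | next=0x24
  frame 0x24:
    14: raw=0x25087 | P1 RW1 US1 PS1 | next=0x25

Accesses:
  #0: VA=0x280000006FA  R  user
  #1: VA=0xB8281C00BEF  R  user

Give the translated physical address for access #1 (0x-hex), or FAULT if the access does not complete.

Per-access translation:
#0 VA=0x280000006FA (r,user):
  L0: frame=0x1D idx=5 entry=0x1F087 [P=1 RW=1 US=1 PS=1]
  ⇒ phys 0x1F6FA (huge @L0)  [1 reads]
#1 VA=0xB8281C00BEF (r,user):
  L0: frame=0x1D idx=23 entry=0x21007 [P=1 RW=1 US=1 PS=0]
  L1: frame=0x21 idx=10 entry=0x24007 [P=1 RW=1 US=1 PS=0]
  L2: frame=0x24 idx=14 entry=0x25087 [P=1 RW=1 US=1 PS=1]
  ⇒ phys 0x25BEF (huge @L2)  [3 reads]

Access #1 PA: 0x25BEF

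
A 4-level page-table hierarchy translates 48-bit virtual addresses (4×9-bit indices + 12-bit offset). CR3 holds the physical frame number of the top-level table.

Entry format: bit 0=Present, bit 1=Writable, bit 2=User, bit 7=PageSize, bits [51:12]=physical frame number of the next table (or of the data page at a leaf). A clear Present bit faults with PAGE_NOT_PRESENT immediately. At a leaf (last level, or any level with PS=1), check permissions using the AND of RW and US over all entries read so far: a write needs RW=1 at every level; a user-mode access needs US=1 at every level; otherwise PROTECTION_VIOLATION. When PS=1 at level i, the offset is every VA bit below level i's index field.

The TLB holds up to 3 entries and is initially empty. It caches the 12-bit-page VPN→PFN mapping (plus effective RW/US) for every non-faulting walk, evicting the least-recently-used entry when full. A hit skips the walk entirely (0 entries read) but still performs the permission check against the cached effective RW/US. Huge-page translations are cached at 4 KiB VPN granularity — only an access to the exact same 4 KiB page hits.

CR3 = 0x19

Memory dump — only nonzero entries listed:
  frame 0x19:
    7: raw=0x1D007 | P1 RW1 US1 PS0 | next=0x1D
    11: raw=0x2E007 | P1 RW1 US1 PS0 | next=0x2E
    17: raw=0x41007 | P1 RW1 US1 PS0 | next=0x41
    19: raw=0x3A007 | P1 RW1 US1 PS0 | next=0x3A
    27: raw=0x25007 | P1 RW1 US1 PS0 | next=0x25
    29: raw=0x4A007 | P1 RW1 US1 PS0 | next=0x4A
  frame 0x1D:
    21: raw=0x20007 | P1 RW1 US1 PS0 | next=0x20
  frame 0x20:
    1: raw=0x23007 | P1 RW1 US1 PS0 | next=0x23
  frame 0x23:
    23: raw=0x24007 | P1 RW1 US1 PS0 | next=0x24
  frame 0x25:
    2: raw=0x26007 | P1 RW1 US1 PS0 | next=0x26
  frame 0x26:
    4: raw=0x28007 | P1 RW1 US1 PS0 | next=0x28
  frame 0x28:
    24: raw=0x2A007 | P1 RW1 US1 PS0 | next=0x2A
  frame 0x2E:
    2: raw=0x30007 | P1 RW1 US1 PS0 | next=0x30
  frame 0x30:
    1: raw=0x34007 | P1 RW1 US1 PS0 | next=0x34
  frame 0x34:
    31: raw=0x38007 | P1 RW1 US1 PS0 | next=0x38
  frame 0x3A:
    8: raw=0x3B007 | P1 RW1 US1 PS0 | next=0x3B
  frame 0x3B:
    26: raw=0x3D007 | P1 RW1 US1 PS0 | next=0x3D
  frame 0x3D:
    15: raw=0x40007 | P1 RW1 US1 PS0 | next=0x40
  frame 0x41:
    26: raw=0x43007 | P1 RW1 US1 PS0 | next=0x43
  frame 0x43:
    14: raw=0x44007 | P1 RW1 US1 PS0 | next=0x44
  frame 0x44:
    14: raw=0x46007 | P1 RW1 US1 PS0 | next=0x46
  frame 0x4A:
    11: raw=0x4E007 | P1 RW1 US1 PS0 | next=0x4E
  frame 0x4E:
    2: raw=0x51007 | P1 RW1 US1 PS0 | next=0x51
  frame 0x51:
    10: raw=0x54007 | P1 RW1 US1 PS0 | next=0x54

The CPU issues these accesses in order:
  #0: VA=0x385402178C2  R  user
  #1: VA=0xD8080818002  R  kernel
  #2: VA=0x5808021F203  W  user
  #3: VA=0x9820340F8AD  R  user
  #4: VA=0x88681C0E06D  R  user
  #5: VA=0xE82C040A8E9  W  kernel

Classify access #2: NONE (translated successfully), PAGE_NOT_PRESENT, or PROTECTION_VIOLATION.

Trace:
#0 VA=0x385402178C2 (r,user):
  lvl0: tbl 0x19, slot 7 ⇒ 0x1D007 (P1/RW1/US1/PS0)
  lvl1: tbl 0x1D, slot 21 ⇒ 0x20007 (P1/RW1/US1/PS0)
  lvl2: tbl 0x20, slot 1 ⇒ 0x23007 (P1/RW1/US1/PS0)
  lvl3: tbl 0x23, slot 23 ⇒ 0x24007 (P1/RW1/US1/PS0)
  ✓ 0x248C2  — 4 lookups
#1 VA=0xD8080818002 (r,kernel):
  lvl0: tbl 0x19, slot 27 ⇒ 0x25007 (P1/RW1/US1/PS0)
  lvl1: tbl 0x25, slot 2 ⇒ 0x26007 (P1/RW1/US1/PS0)
  lvl2: tbl 0x26, slot 4 ⇒ 0x28007 (P1/RW1/US1/PS0)
  lvl3: tbl 0x28, slot 24 ⇒ 0x2A007 (P1/RW1/US1/PS0)
  ✓ 0x2A002  — 4 lookups
#2 VA=0x5808021F203 (w,user):
  lvl0: tbl 0x19, slot 11 ⇒ 0x2E007 (P1/RW1/US1/PS0)
  lvl1: tbl 0x2E, slot 2 ⇒ 0x30007 (P1/RW1/US1/PS0)
  lvl2: tbl 0x30, slot 1 ⇒ 0x34007 (P1/RW1/US1/PS0)
  lvl3: tbl 0x34, slot 31 ⇒ 0x38007 (P1/RW1/US1/PS0)
  ✓ 0x38203  — 4 lookups
#3 VA=0x9820340F8AD (r,user):
  lvl0: tbl 0x19, slot 19 ⇒ 0x3A007 (P1/RW1/US1/PS0)
  lvl1: tbl 0x3A, slot 8 ⇒ 0x3B007 (P1/RW1/US1/PS0)
  lvl2: tbl 0x3B, slot 26 ⇒ 0x3D007 (P1/RW1/US1/PS0)
  lvl3: tbl 0x3D, slot 15 ⇒ 0x40007 (P1/RW1/US1/PS0)
  ✓ 0x408AD  — 4 lookups
#4 VA=0x88681C0E06D (r,user):
  lvl0: tbl 0x19, slot 17 ⇒ 0x41007 (P1/RW1/US1/PS0)
  lvl1: tbl 0x41, slot 26 ⇒ 0x43007 (P1/RW1/US1/PS0)
  lvl2: tbl 0x43, slot 14 ⇒ 0x44007 (P1/RW1/US1/PS0)
  lvl3: tbl 0x44, slot 14 ⇒ 0x46007 (P1/RW1/US1/PS0)
  ✓ 0x4606D  — 4 lookups
#5 VA=0xE82C040A8E9 (w,kernel):
  lvl0: tbl 0x19, slot 29 ⇒ 0x4A007 (P1/RW1/US1/PS0)
  lvl1: tbl 0x4A, slot 11 ⇒ 0x4E007 (P1/RW1/US1/PS0)
  lvl2: tbl 0x4E, slot 2 ⇒ 0x51007 (P1/RW1/US1/PS0)
  lvl3: tbl 0x51, slot 10 ⇒ 0x54007 (P1/RW1/US1/PS0)
  ✓ 0x548E9  — 4 lookups

Access #2 fault: NONE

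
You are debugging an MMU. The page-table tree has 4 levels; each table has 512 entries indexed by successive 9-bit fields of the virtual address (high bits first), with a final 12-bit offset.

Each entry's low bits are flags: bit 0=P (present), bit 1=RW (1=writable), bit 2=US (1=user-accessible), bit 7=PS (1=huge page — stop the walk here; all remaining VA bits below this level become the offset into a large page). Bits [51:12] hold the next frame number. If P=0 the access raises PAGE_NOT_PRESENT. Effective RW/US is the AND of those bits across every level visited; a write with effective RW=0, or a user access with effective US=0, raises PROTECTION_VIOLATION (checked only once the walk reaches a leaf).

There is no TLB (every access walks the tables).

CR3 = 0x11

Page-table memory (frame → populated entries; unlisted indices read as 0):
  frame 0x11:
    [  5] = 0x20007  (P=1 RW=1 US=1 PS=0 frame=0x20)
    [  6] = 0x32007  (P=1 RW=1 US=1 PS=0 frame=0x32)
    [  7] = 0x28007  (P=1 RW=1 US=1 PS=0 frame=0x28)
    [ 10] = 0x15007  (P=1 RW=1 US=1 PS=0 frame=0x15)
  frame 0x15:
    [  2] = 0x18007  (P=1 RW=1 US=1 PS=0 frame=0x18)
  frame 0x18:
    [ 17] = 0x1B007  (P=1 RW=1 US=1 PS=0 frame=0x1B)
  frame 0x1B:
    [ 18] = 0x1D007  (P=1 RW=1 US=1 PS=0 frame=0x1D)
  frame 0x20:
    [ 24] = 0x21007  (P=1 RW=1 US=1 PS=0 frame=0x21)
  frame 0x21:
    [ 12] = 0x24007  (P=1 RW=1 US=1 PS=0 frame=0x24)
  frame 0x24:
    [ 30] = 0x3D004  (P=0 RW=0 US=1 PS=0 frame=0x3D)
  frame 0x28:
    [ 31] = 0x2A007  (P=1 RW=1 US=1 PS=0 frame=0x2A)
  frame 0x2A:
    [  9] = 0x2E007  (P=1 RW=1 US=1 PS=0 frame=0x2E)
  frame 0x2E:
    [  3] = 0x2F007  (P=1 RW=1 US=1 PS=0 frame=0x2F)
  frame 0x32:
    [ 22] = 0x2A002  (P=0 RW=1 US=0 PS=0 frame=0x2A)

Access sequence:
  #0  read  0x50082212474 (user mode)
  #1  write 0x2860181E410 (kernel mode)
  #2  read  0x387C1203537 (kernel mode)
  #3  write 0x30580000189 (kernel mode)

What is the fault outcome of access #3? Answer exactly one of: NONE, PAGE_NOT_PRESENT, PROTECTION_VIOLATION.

Per-access translation:
#0 VA=0x50082212474 (r,user):
  [0] read 0x11 idx=10: raw=0x15007 flags P=1 W=1 U=1 S=0
  [1] read 0x15 idx=2: raw=0x18007 flags P=1 W=1 U=1 S=0
  [2] read 0x18 idx=17: raw=0x1B007 flags P=1 W=1 U=1 S=0
  [3] read 0x1B idx=18: raw=0x1D007 flags P=1 W=1 U=1 S=0
  → PA=0x1D474  (4 entries read)
#1 VA=0x2860181E410 (w,kernel):
  [0] read 0x11 idx=5: raw=0x20007 flags P=1 W=1 U=1 S=0
  [1] read 0x20 idx=24: raw=0x21007 flags P=1 W=1 U=1 S=0
  [2] read 0x21 idx=12: raw=0x24007 flags P=1 W=1 U=1 S=0
  [3] read 0x24 idx=30: raw=0x3D004 flags P=0 W=0 U=1 S=0
  → PAGE_NOT_PRESENT  (4 entries read)
#2 VA=0x387C1203537 (r,kernel):
  [0] read 0x11 idx=7: raw=0x28007 flags P=1 W=1 U=1 S=0
  [1] read 0x28 idx=31: raw=0x2A007 flags P=1 W=1 U=1 S=0
  [2] read 0x2A idx=9: raw=0x2E007 flags P=1 W=1 U=1 S=0
  [3] read 0x2E idx=3: raw=0x2F007 flags P=1 W=1 U=1 S=0
  → PA=0x2F537  (4 entries read)
#3 VA=0x30580000189 (w,kernel):
  [0] read 0x11 idx=6: raw=0x32007 flags P=1 W=1 U=1 S=0
  [1] read 0x32 idx=22: raw=0x2A002 flags P=0 W=1 U=0 S=0
  → PAGE_NOT_PRESENT  (2 entries read)

Access #3 fault: PAGE_NOT_PRESENT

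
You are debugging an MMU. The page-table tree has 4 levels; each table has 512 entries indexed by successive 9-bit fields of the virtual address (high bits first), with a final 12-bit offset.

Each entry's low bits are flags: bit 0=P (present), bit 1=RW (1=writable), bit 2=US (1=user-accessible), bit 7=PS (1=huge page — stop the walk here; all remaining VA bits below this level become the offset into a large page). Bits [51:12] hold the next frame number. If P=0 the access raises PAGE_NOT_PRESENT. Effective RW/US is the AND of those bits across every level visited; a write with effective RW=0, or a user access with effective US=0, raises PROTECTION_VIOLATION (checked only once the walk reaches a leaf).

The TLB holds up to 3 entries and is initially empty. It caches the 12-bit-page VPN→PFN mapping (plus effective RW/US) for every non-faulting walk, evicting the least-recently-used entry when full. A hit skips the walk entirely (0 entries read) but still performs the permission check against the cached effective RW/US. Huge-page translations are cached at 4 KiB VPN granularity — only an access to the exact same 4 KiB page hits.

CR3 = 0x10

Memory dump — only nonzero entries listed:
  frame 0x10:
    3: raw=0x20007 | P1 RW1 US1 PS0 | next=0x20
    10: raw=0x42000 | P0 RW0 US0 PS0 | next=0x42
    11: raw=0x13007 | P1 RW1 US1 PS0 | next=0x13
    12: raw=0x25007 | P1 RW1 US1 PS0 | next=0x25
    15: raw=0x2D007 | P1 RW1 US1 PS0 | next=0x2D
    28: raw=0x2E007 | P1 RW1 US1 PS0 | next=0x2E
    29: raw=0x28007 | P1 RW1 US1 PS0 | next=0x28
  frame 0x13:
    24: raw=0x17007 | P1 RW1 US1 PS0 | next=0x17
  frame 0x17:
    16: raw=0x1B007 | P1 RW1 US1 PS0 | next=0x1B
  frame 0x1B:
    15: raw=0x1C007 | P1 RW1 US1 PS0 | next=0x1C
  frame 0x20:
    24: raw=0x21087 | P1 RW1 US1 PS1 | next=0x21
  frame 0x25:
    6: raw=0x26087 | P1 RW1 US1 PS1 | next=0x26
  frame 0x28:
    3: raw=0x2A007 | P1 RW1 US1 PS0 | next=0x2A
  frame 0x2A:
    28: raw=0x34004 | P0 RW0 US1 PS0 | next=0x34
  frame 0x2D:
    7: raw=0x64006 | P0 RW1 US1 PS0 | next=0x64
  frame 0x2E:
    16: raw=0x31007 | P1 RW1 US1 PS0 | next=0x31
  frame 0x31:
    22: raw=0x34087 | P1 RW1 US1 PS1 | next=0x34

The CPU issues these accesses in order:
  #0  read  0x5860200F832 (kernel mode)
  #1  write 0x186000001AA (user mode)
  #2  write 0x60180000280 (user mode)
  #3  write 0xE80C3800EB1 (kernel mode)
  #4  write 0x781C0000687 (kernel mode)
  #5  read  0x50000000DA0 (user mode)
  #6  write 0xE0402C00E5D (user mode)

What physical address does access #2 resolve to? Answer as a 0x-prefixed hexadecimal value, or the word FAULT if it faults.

Per-access translation:
#0 VA=0x5860200F832 (r,kernel):
  L0 @0x10[11] → 0x13007  P=1,RW=1,US=1,PS=0
  L1 @0x13[24] → 0x17007  P=1,RW=1,US=1,PS=0
  L2 @0x17[16] → 0x1B007  P=1,RW=1,US=1,PS=0
  L3 @0x1B[15] → 0x1C007  P=1,RW=1,US=1,PS=0
  → PA=0x1C832  (4 entries read)
#1 VA=0x186000001AA (w,user):
  L0 @0x10[3] → 0x20007  P=1,RW=1,US=1,PS=0
  L1 @0x20[24] → 0x21087  P=1,RW=1,US=1,PS=1
  → PA=0x211AA (huge @L1)  (2 entries read)
#2 VA=0x60180000280 (w,user):
  L0 @0x10[12] → 0x25007  P=1,RW=1,US=1,PS=0
  L1 @0x25[6] → 0x26087  P=1,RW=1,US=1,PS=1
  → PA=0x26280 (huge @L1)  (2 entries read)
#3 VA=0xE80C3800EB1 (w,kernel):
  L0 @0x10[29] → 0x28007  P=1,RW=1,US=1,PS=0
  L1 @0x28[3] → 0x2A007  P=1,RW=1,US=1,PS=0
  L2 @0x2A[28] → 0x34004  P=0,RW=0,US=1,PS=0
  → PAGE_NOT_PRESENT  (3 entries read)
#4 VA=0x781C0000687 (w,kernel):
  L0 @0x10[15] → 0x2D007  P=1,RW=1,US=1,PS=0
  L1 @0x2D[7] → 0x64006  P=0,RW=1,US=1,PS=0
  → PAGE_NOT_PRESENT  (2 entries read)
#5 VA=0x50000000DA0 (r,user):
  L0 @0x10[10] → 0x42000  P=0,RW=0,US=0,PS=0
  → PAGE_NOT_PRESENT  (1 entries read)
#6 VA=0xE0402C00E5D (w,user):
  L0 @0x10[28] → 0x2E007  P=1,RW=1,US=1,PS=0
  L1 @0x2E[16] → 0x31007  P=1,RW=1,US=1,PS=0
  L2 @0x31[22] → 0x34087  P=1,RW=1,US=1,PS=1
  → PA=0x34E5D (huge @L2)  (3 entries read)

Access #2 PA: 0x26280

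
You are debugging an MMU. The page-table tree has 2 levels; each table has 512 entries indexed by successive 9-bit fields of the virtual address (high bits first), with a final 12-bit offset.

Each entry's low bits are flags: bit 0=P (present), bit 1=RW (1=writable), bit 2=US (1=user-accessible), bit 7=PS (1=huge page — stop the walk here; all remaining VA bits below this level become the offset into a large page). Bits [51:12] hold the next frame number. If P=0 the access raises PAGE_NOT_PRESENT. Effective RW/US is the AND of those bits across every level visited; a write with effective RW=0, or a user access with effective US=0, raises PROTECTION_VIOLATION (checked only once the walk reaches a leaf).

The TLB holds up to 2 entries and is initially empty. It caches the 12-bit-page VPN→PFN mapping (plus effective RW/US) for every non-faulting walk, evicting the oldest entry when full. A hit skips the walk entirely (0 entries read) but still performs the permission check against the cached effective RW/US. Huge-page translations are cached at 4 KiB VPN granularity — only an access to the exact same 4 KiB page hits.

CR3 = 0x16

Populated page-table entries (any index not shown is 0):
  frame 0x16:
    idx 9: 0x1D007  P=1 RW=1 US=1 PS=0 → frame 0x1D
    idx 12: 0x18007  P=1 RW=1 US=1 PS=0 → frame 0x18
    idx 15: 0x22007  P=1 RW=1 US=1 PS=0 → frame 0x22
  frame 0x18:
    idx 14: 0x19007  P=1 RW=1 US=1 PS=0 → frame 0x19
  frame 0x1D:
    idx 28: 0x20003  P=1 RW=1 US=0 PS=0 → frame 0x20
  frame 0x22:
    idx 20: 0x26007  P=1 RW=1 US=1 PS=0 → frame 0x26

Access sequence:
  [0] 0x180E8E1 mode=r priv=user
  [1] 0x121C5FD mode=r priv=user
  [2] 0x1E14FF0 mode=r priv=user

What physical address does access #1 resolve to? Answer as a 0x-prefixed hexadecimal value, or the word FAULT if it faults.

Walk each access:
#0 VA=0x180E8E1 (r,user):
  lvl0: tbl 0x16, slot 12 ⇒ 0x18007 (P1/RW1/US1/PS0)
  lvl1: tbl 0x18, slot 14 ⇒ 0x19007 (P1/RW1/US1/PS0)
  → PA=0x198E1  (2 entries read)
#1 VA=0x121C5FD (r,user):
  lvl0: tbl 0x16, slot 9 ⇒ 0x1D007 (P1/RW1/US1/PS0)
  lvl1: tbl 0x1D, slot 28 ⇒ 0x20003 (P1/RW1/US0/PS0)
  ⇒ fault: PROTECTION_VIOLATION  — 2 lookups
#2 VA=0x1E14FF0 (r,user):
  lvl0: tbl 0x16, slot 15 ⇒ 0x22007 (P1/RW1/US1/PS0)
  lvl1: tbl 0x22, slot 20 ⇒ 0x26007 (P1/RW1/US1/PS0)
  → PA=0x26FF0  (2 entries read)

Access #1 PA: FAULT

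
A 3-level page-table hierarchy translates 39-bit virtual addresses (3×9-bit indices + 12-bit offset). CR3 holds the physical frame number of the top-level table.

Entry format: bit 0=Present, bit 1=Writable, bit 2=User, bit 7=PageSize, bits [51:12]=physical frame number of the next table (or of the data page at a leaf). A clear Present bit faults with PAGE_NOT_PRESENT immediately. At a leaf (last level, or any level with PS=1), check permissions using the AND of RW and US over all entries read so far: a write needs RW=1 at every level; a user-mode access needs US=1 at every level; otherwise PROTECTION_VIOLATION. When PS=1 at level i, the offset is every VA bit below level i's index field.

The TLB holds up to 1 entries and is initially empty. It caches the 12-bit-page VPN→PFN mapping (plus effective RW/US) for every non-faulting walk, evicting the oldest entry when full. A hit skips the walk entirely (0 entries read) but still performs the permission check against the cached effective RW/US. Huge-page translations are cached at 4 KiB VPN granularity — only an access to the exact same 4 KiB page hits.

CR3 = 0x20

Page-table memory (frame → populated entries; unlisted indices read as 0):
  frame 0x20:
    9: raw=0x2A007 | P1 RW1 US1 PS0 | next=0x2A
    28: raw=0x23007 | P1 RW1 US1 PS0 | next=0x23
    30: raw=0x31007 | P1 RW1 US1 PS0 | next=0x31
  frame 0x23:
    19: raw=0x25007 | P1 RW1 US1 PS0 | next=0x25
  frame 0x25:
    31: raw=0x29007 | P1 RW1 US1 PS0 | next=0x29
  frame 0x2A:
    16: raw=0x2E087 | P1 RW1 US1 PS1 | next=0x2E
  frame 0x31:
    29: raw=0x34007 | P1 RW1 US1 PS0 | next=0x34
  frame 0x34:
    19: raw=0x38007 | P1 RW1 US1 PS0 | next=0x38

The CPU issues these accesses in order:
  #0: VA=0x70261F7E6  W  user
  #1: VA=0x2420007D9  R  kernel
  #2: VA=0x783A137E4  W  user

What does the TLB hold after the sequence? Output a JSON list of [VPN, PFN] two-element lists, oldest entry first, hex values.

Walk each access:
#0 VA=0x70261F7E6 (w,user):
  L0 @0x20[28] → 0x23007  P=1,RW=1,US=1,PS=0
  L1 @0x23[19] → 0x25007  P=1,RW=1,US=1,PS=0
  L2 @0x25[31] → 0x29007  P=1,RW=1,US=1,PS=0
  ⇒ phys 0x297E6  [3 reads]
#1 VA=0x2420007D9 (r,kernel):
  L0 @0x20[9] → 0x2A007  P=1,RW=1,US=1,PS=0
  L1 @0x2A[16] → 0x2E087  P=1,RW=1,US=1,PS=1
  ⇒ phys 0x2E7D9 (huge @L1)  [2 reads]
#2 VA=0x783A137E4 (w,user):
  L0 @0x20[30] → 0x31007  P=1,RW=1,US=1,PS=0
  L1 @0x31[29] → 0x34007  P=1,RW=1,US=1,PS=0
  L2 @0x34[19] → 0x38007  P=1,RW=1,US=1,PS=0
  ⇒ phys 0x387E4  [3 reads]

TLB: [["0x783A13", "0x38"]]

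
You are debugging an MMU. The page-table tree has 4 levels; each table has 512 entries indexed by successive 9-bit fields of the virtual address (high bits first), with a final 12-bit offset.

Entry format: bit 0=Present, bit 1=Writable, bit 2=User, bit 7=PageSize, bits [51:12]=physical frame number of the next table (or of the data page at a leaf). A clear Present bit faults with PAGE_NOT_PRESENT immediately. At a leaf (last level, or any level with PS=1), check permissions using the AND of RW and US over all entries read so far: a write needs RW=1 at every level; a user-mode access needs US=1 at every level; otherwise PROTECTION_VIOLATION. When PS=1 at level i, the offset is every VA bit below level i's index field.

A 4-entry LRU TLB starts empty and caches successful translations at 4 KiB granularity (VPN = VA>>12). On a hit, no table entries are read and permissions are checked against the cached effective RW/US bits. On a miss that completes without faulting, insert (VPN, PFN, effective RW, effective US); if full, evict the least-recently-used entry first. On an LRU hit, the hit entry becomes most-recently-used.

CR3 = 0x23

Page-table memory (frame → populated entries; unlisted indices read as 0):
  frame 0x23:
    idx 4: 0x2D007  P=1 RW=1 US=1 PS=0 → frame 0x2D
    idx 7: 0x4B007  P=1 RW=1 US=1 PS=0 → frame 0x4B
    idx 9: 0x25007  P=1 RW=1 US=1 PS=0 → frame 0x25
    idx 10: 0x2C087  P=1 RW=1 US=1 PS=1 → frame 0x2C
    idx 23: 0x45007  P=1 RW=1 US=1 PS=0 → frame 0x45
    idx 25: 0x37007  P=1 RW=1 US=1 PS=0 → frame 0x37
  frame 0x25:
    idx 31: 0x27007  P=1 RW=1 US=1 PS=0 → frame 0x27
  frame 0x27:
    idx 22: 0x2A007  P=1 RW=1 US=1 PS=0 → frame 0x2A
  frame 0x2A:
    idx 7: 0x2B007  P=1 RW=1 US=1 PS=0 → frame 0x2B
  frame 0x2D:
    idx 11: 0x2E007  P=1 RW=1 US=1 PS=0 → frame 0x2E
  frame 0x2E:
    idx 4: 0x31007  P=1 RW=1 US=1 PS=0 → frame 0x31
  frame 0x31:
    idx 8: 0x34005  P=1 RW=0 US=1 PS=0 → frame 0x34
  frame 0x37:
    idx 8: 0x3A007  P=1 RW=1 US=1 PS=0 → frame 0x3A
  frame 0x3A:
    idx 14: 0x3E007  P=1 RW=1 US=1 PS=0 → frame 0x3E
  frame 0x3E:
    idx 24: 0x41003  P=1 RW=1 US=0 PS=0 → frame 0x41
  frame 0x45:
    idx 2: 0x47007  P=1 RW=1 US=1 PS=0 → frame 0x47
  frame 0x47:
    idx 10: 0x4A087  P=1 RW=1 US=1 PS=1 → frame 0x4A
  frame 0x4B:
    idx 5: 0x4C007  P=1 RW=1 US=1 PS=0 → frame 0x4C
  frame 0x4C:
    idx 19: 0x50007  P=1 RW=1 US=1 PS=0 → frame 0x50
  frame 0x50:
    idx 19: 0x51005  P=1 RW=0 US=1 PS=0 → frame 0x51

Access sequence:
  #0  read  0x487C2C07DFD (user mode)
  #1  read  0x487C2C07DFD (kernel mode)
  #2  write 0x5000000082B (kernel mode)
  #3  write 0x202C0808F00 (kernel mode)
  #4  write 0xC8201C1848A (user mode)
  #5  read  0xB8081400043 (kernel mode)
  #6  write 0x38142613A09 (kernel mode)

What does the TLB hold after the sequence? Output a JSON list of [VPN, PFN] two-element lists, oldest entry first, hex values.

Per-access translation:
#0 VA=0x487C2C07DFD (r,user):
  lvl0: tbl 0x23, slot 9 ⇒ 0x25007 (P1/RW1/US1/PS0)
  lvl1: tbl 0x25, slot 31 ⇒ 0x27007 (P1/RW1/US1/PS0)
  lvl2: tbl 0x27, slot 22 ⇒ 0x2A007 (P1/RW1/US1/PS0)
  lvl3: tbl 0x2A, slot 7 ⇒ 0x2B007 (P1/RW1/US1/PS0)
  ✓ 0x2BDFD  — 4 lookups
#1 VA=0x487C2C07DFD (r,kernel):
  TLB hit vpn=0x487C2C07 → PA=0x2BDFD
#2 VA=0x5000000082B (w,kernel):
  lvl0: tbl 0x23, slot 10 ⇒ 0x2C087 (P1/RW1/US1/PS1)
  ✓ 0x2C82B (huge @L0)  — 1 lookups
#3 VA=0x202C0808F00 (w,kernel):
  lvl0: tbl 0x23, slot 4 ⇒ 0x2D007 (P1/RW1/US1/PS0)
  lvl1: tbl 0x2D, slot 11 ⇒ 0x2E007 (P1/RW1/US1/PS0)
  lvl2: tbl 0x2E, slot 4 ⇒ 0x31007 (P1/RW1/US1/PS0)
  lvl3: tbl 0x31, slot 8 ⇒ 0x34005 (P1/RW0/US1/PS0)
  → PROTECTION_VIOLATION  (4 entries read)
#4 VA=0xC8201C1848A (w,user):
  lvl0: tbl 0x23, slot 25 ⇒ 0x37007 (P1/RW1/US1/PS0)
  lvl1: tbl 0x37, slot 8 ⇒ 0x3A007 (P1/RW1/US1/PS0)
  lvl2: tbl 0x3A, slot 14 ⇒ 0x3E007 (P1/RW1/US1/PS0)
  lvl3: tbl 0x3E, slot 24 ⇒ 0x41003 (P1/RW1/US0/PS0)
  → PROTECTION_VIOLATION  (4 entries read)
#5 VA=0xB8081400043 (r,kernel):
  lvl0: tbl 0x23, slot 23 ⇒ 0x45007 (P1/RW1/US1/PS0)
  lvl1: tbl 0x45, slot 2 ⇒ 0x47007 (P1/RW1/US1/PS0)
  lvl2: tbl 0x47, slot 10 ⇒ 0x4A087 (P1/RW1/US1/PS1)
  ✓ 0x4A043 (huge @L2)  — 3 lookups
#6 VA=0x38142613A09 (w,kernel):
  lvl0: tbl 0x23, slot 7 ⇒ 0x4B007 (P1/RW1/US1/PS0)
  lvl1: tbl 0x4B, slot 5 ⇒ 0x4C007 (P1/RW1/US1/PS0)
  lvl2: tbl 0x4C, slot 19 ⇒ 0x50007 (P1/RW1/US1/PS0)
  lvl3: tbl 0x50, slot 19 ⇒ 0x51005 (P1/RW0/US1/PS0)
  → PROTECTION_VIOLATION  (4 entries read)

TLB: [["0x487C2C07", "0x2B"], ["0x50000000", "0x2C"], ["0xB8081400", "0x4A"]]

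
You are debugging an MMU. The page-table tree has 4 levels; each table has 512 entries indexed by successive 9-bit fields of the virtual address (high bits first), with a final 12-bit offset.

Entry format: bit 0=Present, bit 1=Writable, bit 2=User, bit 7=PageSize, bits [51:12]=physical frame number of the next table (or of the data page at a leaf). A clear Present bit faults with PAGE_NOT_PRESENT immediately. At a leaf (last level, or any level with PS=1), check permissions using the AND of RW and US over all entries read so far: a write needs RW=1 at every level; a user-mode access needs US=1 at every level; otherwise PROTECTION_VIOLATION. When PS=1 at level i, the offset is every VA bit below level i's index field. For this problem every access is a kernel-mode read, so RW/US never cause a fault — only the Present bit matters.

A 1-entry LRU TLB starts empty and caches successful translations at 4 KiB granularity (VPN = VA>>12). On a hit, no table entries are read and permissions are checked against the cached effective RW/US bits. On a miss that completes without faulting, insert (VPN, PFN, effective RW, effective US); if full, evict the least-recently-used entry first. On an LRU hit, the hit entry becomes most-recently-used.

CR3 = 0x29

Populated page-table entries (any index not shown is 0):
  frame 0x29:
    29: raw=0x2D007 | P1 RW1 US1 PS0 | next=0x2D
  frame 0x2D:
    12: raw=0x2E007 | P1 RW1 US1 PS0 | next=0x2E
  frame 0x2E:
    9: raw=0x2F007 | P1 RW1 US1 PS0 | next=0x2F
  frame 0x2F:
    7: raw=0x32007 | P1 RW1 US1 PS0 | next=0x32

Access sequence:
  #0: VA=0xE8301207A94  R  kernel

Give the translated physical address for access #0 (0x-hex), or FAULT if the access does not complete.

Walk each access:
#0 VA=0xE8301207A94 (r,kernel):
  lvl0: tbl 0x29, slot 29 ⇒ 0x2D007 (P1/RW1/US1/PS0)
  lvl1: tbl 0x2D, slot 12 ⇒ 0x2E007 (P1/RW1/US1/PS0)
  lvl2: tbl 0x2E, slot 9 ⇒ 0x2F007 (P1/RW1/US1/PS0)
  lvl3: tbl 0x2F, slot 7 ⇒ 0x32007 (P1/RW1/US1/PS0)
  → PA=0x32A94  (4 entries read)

Access #0 PA: 0x32A94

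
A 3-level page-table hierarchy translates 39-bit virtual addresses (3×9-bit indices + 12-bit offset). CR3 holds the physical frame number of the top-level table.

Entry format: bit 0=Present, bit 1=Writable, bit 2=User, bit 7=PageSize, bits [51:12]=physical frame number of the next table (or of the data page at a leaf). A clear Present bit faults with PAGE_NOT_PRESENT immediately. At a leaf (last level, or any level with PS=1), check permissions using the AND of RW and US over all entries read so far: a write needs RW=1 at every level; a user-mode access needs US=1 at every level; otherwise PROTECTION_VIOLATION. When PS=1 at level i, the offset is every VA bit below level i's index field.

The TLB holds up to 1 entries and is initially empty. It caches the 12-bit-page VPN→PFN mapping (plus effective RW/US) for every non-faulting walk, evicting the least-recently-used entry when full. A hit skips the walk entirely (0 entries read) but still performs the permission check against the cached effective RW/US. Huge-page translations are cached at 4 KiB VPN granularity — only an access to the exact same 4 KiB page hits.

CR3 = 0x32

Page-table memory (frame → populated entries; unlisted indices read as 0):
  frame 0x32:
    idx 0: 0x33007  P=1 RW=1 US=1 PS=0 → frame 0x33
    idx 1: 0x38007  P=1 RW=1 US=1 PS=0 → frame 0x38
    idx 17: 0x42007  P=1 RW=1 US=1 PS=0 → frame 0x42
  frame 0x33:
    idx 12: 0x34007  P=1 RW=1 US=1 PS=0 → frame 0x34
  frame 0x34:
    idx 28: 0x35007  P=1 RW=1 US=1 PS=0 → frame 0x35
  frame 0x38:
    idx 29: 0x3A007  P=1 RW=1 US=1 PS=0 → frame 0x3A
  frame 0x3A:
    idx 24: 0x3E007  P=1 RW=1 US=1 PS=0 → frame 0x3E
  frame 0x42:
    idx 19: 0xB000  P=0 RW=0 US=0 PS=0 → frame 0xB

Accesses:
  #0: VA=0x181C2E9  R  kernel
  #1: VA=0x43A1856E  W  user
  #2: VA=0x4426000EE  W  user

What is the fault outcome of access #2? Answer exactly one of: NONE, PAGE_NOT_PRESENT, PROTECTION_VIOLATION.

Per-access translation:
#0 VA=0x181C2E9 (r,kernel):
  L0: frame=0x32 idx=0 entry=0x33007 [P=1 RW=1 US=1 PS=0]
  L1: frame=0x33 idx=12 entry=0x34007 [P=1 RW=1 US=1 PS=0]
  L2: frame=0x34 idx=28 entry=0x35007 [P=1 RW=1 US=1 PS=0]
  ✓ 0x352E9  — 3 lookups
#1 VA=0x43A1856E (w,user):
  L0: frame=0x32 idx=1 entry=0x38007 [P=1 RW=1 US=1 PS=0]
  L1: frame=0x38 idx=29 entry=0x3A007 [P=1 RW=1 US=1 PS=0]
  L2: frame=0x3A idx=24 entry=0x3E007 [P=1 RW=1 US=1 PS=0]
  ✓ 0x3E56E  — 3 lookups
#2 VA=0x4426000EE (w,user):
  L0: frame=0x32 idx=17 entry=0x42007 [P=1 RW=1 US=1 PS=0]
  L1: frame=0x42 idx=19 entry=0xB000 [P=0 RW=0 US=0 PS=0]
  ⇒ fault: PAGE_NOT_PRESENT  — 2 lookups

Access #2 fault: PAGE_NOT_PRESENT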